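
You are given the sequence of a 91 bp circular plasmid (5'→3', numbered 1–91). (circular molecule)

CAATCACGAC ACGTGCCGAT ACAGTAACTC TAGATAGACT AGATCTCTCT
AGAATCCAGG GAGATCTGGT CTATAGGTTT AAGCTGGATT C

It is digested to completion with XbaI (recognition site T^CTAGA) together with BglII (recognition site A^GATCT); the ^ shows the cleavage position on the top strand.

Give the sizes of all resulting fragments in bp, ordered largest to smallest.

58, 14, 12, 7 bp

XbaI sites (TCTAGA) start at positions 29, 48.
XbaI cuts after the first base of each site, so after positions 29, 48.
BglII sites (AGATCT) start at positions 41, 62.
BglII cuts after the first base of each site, so after positions 41, 62.
Combined cut positions: 29, 41, 48, 62.
Circular molecule, 4 cuts → 4 fragments:
  30–41 → 12 bp
  42–48 → 7 bp
  49–62 → 14 bp
  63–91 then 1–29 → 29 + 29 = 58 bp
Sorted largest to smallest: 58, 14, 12, 7 bp.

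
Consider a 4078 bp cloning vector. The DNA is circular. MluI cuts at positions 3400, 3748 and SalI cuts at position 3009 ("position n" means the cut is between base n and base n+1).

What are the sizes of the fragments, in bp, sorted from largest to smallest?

3339, 391, 348 bp

Combined cut positions (sorted): 3009, 3400, 3748.
Circular molecule, 3 cuts → 3 fragments:
  3400 − 3009 = 391 bp
  3748 − 3400 = 348 bp
  wrap: 4078 − 3748 + 3009 = 3339 bp
Sorted largest to smallest: 3339, 391, 348 bp.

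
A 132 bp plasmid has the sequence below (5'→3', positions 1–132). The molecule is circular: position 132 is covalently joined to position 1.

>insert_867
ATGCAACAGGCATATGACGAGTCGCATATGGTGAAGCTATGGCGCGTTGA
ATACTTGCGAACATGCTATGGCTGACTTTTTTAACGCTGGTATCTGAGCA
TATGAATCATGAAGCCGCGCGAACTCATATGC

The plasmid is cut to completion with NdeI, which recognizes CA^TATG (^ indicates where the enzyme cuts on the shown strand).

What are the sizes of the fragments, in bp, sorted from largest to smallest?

NdeI sites (CATATG) start at positions 11, 25, 99, 126.
NdeI cuts after base 2 of each site, so after positions 12, 26, 100, 127.
Circular molecule, 4 cuts → 4 fragments:
  13–26 → 14 bp
  27–100 → 74 bp
  101–127 → 27 bp
  128–132 then 1–12 → 5 + 12 = 17 bp
Sorted largest to smallest: 74, 27, 17, 14 bp.

74, 27, 17, 14 bp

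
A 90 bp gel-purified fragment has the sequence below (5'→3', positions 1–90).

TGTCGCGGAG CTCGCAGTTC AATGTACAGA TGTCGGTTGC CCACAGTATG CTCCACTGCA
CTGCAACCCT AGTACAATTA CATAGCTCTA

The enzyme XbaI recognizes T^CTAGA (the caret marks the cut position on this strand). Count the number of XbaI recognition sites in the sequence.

No occurrence of TCTAGA is present in the sequence.
XbaI does not cut: 0 sites.

0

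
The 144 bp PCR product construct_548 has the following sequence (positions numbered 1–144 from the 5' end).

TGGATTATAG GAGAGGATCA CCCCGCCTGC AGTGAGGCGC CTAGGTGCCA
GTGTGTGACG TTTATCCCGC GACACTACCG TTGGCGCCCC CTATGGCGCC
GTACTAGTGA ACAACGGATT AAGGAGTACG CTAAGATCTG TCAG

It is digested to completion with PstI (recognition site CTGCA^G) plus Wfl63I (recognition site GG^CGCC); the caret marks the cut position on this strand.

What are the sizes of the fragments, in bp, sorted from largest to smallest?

48, 47, 31, 12, 6 bp

The PstI site (CTGCAG) starts at position 27.
PstI cuts after base 5 of each site (before the last base), so after position 31.
Wfl63I sites (GGCGCC) start at positions 36, 83, 95.
Wfl63I cuts after base 2 of each site, so after positions 37, 84, 96.
Combined cut positions: 31, 37, 84, 96.
Linear molecule, 4 cuts → 5 fragments:
  1–31 → 31 bp
  32–37 → 6 bp
  38–84 → 47 bp
  85–96 → 12 bp
  97–144 → 48 bp
Sorted largest to smallest: 48, 47, 31, 12, 6 bp.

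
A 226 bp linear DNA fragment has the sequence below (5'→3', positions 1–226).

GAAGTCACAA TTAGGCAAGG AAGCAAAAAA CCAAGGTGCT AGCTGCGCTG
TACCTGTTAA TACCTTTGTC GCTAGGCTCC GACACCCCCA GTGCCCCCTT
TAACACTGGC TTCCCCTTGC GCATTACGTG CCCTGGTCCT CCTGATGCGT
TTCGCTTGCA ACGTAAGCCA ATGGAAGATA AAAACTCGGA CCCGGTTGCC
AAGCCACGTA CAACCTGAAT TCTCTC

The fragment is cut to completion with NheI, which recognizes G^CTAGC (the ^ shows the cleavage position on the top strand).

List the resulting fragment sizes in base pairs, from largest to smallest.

188, 38 bp

The NheI site (GCTAGC) starts at position 38.
NheI cuts after the first base of each site, so after position 38.
Linear molecule, 1 cut → 2 fragments:
  1–38 → 38 bp
  39–226 → 188 bp
Sorted largest to smallest: 188, 38 bp.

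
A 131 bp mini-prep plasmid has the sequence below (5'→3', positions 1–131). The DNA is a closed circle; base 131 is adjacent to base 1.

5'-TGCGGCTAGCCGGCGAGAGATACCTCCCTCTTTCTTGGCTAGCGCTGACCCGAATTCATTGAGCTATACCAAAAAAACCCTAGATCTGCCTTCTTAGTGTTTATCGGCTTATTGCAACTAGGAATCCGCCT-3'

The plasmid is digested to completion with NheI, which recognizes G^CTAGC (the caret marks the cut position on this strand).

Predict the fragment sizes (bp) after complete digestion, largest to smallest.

NheI sites (GCTAGC) start at positions 5, 38.
NheI cuts after the first base of each site, so after positions 5, 38.
Circular molecule, 2 cuts → 2 fragments:
  6–38 → 33 bp
  39–131 then 1–5 → 93 + 5 = 98 bp
Sorted largest to smallest: 98, 33 bp.

98, 33 bp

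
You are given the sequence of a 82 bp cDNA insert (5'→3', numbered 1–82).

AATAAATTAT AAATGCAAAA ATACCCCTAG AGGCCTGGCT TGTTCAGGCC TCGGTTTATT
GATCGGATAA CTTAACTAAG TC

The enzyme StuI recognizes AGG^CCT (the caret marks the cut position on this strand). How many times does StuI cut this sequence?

AGGCCT occurs starting at positions 31, 46.
StuI cuts at 2 sites.

2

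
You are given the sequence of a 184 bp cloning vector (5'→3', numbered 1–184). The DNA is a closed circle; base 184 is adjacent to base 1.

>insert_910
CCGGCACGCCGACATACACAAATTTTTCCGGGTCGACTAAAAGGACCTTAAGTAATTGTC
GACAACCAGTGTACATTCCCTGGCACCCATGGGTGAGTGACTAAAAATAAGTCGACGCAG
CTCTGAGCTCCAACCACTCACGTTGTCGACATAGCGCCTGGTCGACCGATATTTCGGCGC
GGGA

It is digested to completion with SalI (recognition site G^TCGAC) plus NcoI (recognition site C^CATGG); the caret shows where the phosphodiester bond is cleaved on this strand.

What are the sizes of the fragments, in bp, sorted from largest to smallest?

55, 34, 29, 26, 24, 16 bp

SalI sites (GTCGAC) start at positions 32, 58, 111, 145, 161.
SalI cuts after the first base of each site, so after positions 32, 58, 111, 145, 161.
The NcoI site (CCATGG) starts at position 87.
NcoI cuts after the first base of each site, so after position 87.
Combined cut positions: 32, 58, 87, 111, 145, 161.
Circular molecule, 6 cuts → 6 fragments:
  33–58 → 26 bp
  59–87 → 29 bp
  88–111 → 24 bp
  112–145 → 34 bp
  146–161 → 16 bp
  162–184 then 1–32 → 23 + 32 = 55 bp
Sorted largest to smallest: 55, 34, 29, 26, 24, 16 bp.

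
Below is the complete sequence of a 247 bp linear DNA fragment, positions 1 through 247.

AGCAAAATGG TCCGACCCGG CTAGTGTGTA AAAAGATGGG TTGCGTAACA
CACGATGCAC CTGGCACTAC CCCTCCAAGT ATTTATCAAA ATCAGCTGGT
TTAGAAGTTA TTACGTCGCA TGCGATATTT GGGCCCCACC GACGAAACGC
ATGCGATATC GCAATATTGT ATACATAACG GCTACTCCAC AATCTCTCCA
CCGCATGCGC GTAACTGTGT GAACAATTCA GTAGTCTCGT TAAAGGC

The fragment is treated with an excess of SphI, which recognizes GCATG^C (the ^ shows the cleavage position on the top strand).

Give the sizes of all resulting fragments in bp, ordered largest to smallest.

SphI sites (GCATGC) start at positions 118, 149, 203.
SphI cuts after base 5 of each site (before the last base), so after positions 122, 153, 207.
Linear molecule, 3 cuts → 4 fragments:
  1–122 → 122 bp
  123–153 → 31 bp
  154–207 → 54 bp
  208–247 → 40 bp
Sorted largest to smallest: 122, 54, 40, 31 bp.

122, 54, 40, 31 bp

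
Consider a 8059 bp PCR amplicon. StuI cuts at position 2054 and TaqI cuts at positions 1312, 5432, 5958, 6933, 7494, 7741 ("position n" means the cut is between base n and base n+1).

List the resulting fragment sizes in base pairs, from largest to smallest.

3378, 1312, 975, 742, 561, 526, 318, 247 bp

Combined cut positions (sorted): 1312, 2054, 5432, 5958, 6933, 7494, 7741.
Linear molecule, 7 cuts → 8 fragments:
  1312 − 0 = 1312 bp
  2054 − 1312 = 742 bp
  5432 − 2054 = 3378 bp
  5958 − 5432 = 526 bp
  6933 − 5958 = 975 bp
  7494 − 6933 = 561 bp
  7741 − 7494 = 247 bp
  8059 − 7741 = 318 bp
Sorted largest to smallest: 3378, 1312, 975, 742, 561, 526, 318, 247 bp.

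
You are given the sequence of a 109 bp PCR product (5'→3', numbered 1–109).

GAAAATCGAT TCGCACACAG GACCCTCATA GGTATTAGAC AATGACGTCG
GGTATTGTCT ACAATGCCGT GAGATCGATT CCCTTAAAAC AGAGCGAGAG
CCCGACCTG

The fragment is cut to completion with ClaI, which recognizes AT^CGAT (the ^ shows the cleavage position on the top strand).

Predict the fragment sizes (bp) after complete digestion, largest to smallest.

ClaI sites (ATCGAT) start at positions 5, 74.
ClaI cuts after base 2 of each site, so after positions 6, 75.
Linear molecule, 2 cuts → 3 fragments:
  1–6 → 6 bp
  7–75 → 69 bp
  76–109 → 34 bp
Sorted largest to smallest: 69, 34, 6 bp.

69, 34, 6 bp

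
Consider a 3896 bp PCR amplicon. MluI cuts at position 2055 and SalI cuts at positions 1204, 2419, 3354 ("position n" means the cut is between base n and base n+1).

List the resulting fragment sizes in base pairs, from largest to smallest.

Combined cut positions (sorted): 1204, 2055, 2419, 3354.
Linear molecule, 4 cuts → 5 fragments:
  1204 − 0 = 1204 bp
  2055 − 1204 = 851 bp
  2419 − 2055 = 364 bp
  3354 − 2419 = 935 bp
  3896 − 3354 = 542 bp
Sorted largest to smallest: 1204, 935, 851, 542, 364 bp.

1204, 935, 851, 542, 364 bp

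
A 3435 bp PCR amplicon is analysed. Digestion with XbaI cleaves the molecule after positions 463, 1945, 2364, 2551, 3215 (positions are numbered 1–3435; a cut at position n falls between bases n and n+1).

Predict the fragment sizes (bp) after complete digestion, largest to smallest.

Linear molecule, 5 cuts → 6 fragments:
  463 − 0 = 463 bp
  1945 − 463 = 1482 bp
  2364 − 1945 = 419 bp
  2551 − 2364 = 187 bp
  3215 − 2551 = 664 bp
  3435 − 3215 = 220 bp
Sorted largest to smallest: 1482, 664, 463, 419, 220, 187 bp.

1482, 664, 463, 419, 220, 187 bp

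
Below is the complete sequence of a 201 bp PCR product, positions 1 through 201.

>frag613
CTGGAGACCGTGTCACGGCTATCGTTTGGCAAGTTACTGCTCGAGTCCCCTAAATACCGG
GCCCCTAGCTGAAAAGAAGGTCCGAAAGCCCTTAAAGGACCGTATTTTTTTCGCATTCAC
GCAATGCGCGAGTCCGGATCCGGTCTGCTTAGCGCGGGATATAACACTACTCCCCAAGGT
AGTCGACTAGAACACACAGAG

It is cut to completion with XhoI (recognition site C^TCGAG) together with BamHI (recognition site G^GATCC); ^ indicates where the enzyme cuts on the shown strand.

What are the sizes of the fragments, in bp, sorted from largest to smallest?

96, 65, 40 bp

The XhoI site (CTCGAG) starts at position 40.
XhoI cuts after the first base of each site, so after position 40.
The BamHI site (GGATCC) starts at position 136.
BamHI cuts after the first base of each site, so after position 136.
Combined cut positions: 40, 136.
Linear molecule, 2 cuts → 3 fragments:
  1–40 → 40 bp
  41–136 → 96 bp
  137–201 → 65 bp
Sorted largest to smallest: 96, 65, 40 bp.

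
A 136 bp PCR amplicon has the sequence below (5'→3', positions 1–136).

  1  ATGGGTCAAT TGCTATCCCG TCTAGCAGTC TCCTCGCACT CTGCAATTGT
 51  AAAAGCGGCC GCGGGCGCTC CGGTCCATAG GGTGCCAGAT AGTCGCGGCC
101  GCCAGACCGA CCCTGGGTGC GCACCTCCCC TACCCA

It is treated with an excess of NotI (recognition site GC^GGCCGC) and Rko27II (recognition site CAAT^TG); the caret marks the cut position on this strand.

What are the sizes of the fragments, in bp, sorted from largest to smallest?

NotI sites (GCGGCCGC) start at positions 55, 95.
NotI cuts after base 2 of each site, so after positions 56, 96.
Rko27II sites (CAATTG) start at positions 7, 44.
Rko27II cuts after base 4 of each site, so after positions 10, 47.
Combined cut positions: 10, 47, 56, 96.
Linear molecule, 4 cuts → 5 fragments:
  1–10 → 10 bp
  11–47 → 37 bp
  48–56 → 9 bp
  57–96 → 40 bp
  97–136 → 40 bp
Sorted largest to smallest: 40, 40, 37, 10, 9 bp.

40, 40, 37, 10, 9 bp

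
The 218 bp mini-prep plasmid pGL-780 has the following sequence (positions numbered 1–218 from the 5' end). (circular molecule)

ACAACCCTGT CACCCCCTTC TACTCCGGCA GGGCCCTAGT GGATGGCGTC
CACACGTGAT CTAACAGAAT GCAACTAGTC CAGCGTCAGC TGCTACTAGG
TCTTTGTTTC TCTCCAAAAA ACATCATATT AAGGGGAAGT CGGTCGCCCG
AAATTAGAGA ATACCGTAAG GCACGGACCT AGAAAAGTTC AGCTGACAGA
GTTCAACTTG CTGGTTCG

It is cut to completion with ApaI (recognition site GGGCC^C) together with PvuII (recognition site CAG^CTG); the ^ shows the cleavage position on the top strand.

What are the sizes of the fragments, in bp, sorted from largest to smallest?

The ApaI site (GGGCCC) starts at position 31.
ApaI cuts after base 5 of each site (before the last base), so after position 35.
PvuII sites (CAGCTG) start at positions 87, 190.
PvuII cuts after base 3 of each site, so after positions 89, 192.
Combined cut positions: 35, 89, 192.
Circular molecule, 3 cuts → 3 fragments:
  36–89 → 54 bp
  90–192 → 103 bp
  193–218 then 1–35 → 26 + 35 = 61 bp
Sorted largest to smallest: 103, 61, 54 bp.

103, 61, 54 bp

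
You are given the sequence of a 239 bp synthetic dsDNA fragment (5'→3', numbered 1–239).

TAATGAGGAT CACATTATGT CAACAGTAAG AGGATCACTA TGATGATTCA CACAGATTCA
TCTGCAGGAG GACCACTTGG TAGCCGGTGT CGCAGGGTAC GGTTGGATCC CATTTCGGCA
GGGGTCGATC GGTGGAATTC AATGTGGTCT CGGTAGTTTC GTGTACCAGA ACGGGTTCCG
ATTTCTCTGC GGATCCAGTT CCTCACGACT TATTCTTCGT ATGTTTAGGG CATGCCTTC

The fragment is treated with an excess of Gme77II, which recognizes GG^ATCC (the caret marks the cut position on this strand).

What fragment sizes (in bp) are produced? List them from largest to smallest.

106, 86, 47 bp

Gme77II sites (GGATCC) start at positions 105, 191.
Gme77II cuts after base 2 of each site, so after positions 106, 192.
Linear molecule, 2 cuts → 3 fragments:
  1–106 → 106 bp
  107–192 → 86 bp
  193–239 → 47 bp
Sorted largest to smallest: 106, 86, 47 bp.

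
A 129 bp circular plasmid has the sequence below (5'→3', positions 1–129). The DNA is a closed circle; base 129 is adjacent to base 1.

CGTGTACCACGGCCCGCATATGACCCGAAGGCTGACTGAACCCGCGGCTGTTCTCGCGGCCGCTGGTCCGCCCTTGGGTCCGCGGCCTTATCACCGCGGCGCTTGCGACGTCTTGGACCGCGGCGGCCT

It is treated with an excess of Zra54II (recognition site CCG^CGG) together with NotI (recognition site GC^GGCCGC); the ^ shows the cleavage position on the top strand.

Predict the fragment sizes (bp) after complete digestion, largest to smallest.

53, 25, 24, 14, 13 bp

Zra54II sites (CCGCGG) start at positions 42, 80, 94, 118.
Zra54II cuts after base 3 of each site, so after positions 44, 82, 96, 120.
The NotI site (GCGGCCGC) starts at position 56.
NotI cuts after base 2 of each site, so after position 57.
Combined cut positions: 44, 57, 82, 96, 120.
Circular molecule, 5 cuts → 5 fragments:
  45–57 → 13 bp
  58–82 → 25 bp
  83–96 → 14 bp
  97–120 → 24 bp
  121–129 then 1–44 → 9 + 44 = 53 bp
Sorted largest to smallest: 53, 25, 24, 14, 13 bp.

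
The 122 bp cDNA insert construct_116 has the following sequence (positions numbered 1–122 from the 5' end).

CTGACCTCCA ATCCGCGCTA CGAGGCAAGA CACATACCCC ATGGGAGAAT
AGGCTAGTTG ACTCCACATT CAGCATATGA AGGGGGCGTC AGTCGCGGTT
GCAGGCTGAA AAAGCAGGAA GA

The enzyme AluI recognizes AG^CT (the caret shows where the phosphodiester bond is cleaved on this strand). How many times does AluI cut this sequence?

0

No occurrence of AGCT is present in the sequence.
AluI does not cut: 0 sites.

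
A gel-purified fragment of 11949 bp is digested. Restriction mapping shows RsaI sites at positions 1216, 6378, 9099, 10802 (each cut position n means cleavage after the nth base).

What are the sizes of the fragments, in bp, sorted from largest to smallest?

Linear molecule, 4 cuts → 5 fragments:
  1216 − 0 = 1216 bp
  6378 − 1216 = 5162 bp
  9099 − 6378 = 2721 bp
  10802 − 9099 = 1703 bp
  11949 − 10802 = 1147 bp
Sorted largest to smallest: 5162, 2721, 1703, 1216, 1147 bp.

5162, 2721, 1703, 1216, 1147 bp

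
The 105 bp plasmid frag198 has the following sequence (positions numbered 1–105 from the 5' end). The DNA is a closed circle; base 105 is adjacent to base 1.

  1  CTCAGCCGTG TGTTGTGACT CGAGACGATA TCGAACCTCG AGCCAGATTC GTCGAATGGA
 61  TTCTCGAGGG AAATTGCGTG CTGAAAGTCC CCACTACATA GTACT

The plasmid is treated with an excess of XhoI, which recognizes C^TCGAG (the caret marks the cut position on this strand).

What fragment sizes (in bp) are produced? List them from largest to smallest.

61, 26, 18 bp

XhoI sites (CTCGAG) start at positions 19, 37, 63.
XhoI cuts after the first base of each site, so after positions 19, 37, 63.
Circular molecule, 3 cuts → 3 fragments:
  20–37 → 18 bp
  38–63 → 26 bp
  64–105 then 1–19 → 42 + 19 = 61 bp
Sorted largest to smallest: 61, 26, 18 bp.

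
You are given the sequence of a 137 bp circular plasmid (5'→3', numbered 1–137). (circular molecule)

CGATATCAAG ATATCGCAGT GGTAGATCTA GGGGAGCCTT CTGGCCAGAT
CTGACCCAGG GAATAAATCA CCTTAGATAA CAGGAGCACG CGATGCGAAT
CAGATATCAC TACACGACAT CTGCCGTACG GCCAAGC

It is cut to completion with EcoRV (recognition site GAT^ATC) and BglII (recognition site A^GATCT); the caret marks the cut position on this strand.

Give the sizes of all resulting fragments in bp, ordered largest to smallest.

EcoRV sites (GATATC) start at positions 2, 10, 103.
EcoRV cuts after base 3 of each site, so after positions 4, 12, 105.
BglII sites (AGATCT) start at positions 24, 47.
BglII cuts after the first base of each site, so after positions 24, 47.
Combined cut positions: 4, 12, 24, 47, 105.
Circular molecule, 5 cuts → 5 fragments:
  5–12 → 8 bp
  13–24 → 12 bp
  25–47 → 23 bp
  48–105 → 58 bp
  106–137 then 1–4 → 32 + 4 = 36 bp
Sorted largest to smallest: 58, 36, 23, 12, 8 bp.

58, 36, 23, 12, 8 bp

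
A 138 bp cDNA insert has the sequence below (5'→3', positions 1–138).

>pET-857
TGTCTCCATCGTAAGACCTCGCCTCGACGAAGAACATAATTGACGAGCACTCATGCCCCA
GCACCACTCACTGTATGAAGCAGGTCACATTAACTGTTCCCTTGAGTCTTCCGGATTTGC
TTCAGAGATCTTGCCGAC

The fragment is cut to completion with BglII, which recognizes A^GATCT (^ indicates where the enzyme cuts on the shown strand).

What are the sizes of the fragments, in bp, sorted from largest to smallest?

The BglII site (AGATCT) starts at position 126.
BglII cuts after the first base of each site, so after position 126.
Linear molecule, 1 cut → 2 fragments:
  1–126 → 126 bp
  127–138 → 12 bp
Sorted largest to smallest: 126, 12 bp.

126, 12 bp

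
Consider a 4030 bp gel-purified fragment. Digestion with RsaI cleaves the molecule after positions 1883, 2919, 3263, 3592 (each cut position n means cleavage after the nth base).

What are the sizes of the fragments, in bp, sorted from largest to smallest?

Linear molecule, 4 cuts → 5 fragments:
  1883 − 0 = 1883 bp
  2919 − 1883 = 1036 bp
  3263 − 2919 = 344 bp
  3592 − 3263 = 329 bp
  4030 − 3592 = 438 bp
Sorted largest to smallest: 1883, 1036, 438, 344, 329 bp.

1883, 1036, 438, 344, 329 bp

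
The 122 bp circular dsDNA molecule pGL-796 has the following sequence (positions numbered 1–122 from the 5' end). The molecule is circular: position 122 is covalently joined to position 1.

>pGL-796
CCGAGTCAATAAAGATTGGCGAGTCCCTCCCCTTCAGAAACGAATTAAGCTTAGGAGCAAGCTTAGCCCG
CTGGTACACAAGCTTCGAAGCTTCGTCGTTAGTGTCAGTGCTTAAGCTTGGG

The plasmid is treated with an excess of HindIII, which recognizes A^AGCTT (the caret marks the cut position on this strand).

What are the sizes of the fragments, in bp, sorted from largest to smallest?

HindIII sites (AAGCTT) start at positions 47, 59, 80, 88, 114.
HindIII cuts after the first base of each site, so after positions 47, 59, 80, 88, 114.
Circular molecule, 5 cuts → 5 fragments:
  48–59 → 12 bp
  60–80 → 21 bp
  81–88 → 8 bp
  89–114 → 26 bp
  115–122 then 1–47 → 8 + 47 = 55 bp
Sorted largest to smallest: 55, 26, 21, 12, 8 bp.

55, 26, 21, 12, 8 bp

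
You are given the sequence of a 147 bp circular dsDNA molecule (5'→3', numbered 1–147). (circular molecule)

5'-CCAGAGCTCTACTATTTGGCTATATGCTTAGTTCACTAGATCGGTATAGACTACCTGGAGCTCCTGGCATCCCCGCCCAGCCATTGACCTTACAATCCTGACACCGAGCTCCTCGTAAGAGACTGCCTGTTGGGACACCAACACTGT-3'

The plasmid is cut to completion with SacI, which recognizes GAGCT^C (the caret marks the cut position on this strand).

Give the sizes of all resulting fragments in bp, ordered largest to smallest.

54, 48, 45 bp

SacI sites (GAGCTC) start at positions 4, 58, 106.
SacI cuts after base 5 of each site (before the last base), so after positions 8, 62, 110.
Circular molecule, 3 cuts → 3 fragments:
  9–62 → 54 bp
  63–110 → 48 bp
  111–147 then 1–8 → 37 + 8 = 45 bp
Sorted largest to smallest: 54, 48, 45 bp.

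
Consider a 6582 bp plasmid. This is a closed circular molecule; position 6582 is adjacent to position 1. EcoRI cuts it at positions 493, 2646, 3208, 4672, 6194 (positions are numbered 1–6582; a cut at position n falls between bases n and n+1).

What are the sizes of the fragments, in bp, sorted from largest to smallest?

Circular molecule, 5 cuts → 5 fragments:
  2646 − 493 = 2153 bp
  3208 − 2646 = 562 bp
  4672 − 3208 = 1464 bp
  6194 − 4672 = 1522 bp
  wrap: 6582 − 6194 + 493 = 881 bp
Sorted largest to smallest: 2153, 1522, 1464, 881, 562 bp.

2153, 1522, 1464, 881, 562 bp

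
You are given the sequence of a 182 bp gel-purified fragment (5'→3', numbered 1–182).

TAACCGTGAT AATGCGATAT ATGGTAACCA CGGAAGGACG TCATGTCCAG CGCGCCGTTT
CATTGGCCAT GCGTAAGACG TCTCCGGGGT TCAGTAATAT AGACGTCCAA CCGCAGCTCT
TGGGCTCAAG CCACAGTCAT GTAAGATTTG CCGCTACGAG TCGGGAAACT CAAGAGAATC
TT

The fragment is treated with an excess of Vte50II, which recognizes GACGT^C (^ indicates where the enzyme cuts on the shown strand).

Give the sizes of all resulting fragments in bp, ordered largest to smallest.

76, 41, 40, 25 bp

Vte50II sites (GACGTC) start at positions 37, 77, 102.
Vte50II cuts after base 5 of each site (before the last base), so after positions 41, 81, 106.
Linear molecule, 3 cuts → 4 fragments:
  1–41 → 41 bp
  42–81 → 40 bp
  82–106 → 25 bp
  107–182 → 76 bp
Sorted largest to smallest: 76, 41, 40, 25 bp.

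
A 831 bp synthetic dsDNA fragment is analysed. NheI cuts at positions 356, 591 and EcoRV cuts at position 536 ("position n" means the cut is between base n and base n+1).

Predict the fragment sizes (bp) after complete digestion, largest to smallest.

356, 240, 180, 55 bp

Combined cut positions (sorted): 356, 536, 591.
Linear molecule, 3 cuts → 4 fragments:
  356 − 0 = 356 bp
  536 − 356 = 180 bp
  591 − 536 = 55 bp
  831 − 591 = 240 bp
Sorted largest to smallest: 356, 240, 180, 55 bp.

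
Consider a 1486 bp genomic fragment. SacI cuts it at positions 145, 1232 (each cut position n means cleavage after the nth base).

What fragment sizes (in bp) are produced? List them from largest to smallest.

Linear molecule, 2 cuts → 3 fragments:
  145 − 0 = 145 bp
  1232 − 145 = 1087 bp
  1486 − 1232 = 254 bp
Sorted largest to smallest: 1087, 254, 145 bp.

1087, 254, 145 bp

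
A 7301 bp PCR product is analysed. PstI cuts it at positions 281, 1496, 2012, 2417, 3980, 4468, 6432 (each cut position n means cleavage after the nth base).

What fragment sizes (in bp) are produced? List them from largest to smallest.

Linear molecule, 7 cuts → 8 fragments:
  281 − 0 = 281 bp
  1496 − 281 = 1215 bp
  2012 − 1496 = 516 bp
  2417 − 2012 = 405 bp
  3980 − 2417 = 1563 bp
  4468 − 3980 = 488 bp
  6432 − 4468 = 1964 bp
  7301 − 6432 = 869 bp
Sorted largest to smallest: 1964, 1563, 1215, 869, 516, 488, 405, 281 bp.

1964, 1563, 1215, 869, 516, 488, 405, 281 bp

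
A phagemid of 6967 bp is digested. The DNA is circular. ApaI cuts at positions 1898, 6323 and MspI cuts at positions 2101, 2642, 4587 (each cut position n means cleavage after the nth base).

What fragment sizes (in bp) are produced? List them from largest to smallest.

2542, 1945, 1736, 541, 203 bp

Combined cut positions (sorted): 1898, 2101, 2642, 4587, 6323.
Circular molecule, 5 cuts → 5 fragments:
  2101 − 1898 = 203 bp
  2642 − 2101 = 541 bp
  4587 − 2642 = 1945 bp
  6323 − 4587 = 1736 bp
  wrap: 6967 − 6323 + 1898 = 2542 bp
Sorted largest to smallest: 2542, 1945, 1736, 541, 203 bp.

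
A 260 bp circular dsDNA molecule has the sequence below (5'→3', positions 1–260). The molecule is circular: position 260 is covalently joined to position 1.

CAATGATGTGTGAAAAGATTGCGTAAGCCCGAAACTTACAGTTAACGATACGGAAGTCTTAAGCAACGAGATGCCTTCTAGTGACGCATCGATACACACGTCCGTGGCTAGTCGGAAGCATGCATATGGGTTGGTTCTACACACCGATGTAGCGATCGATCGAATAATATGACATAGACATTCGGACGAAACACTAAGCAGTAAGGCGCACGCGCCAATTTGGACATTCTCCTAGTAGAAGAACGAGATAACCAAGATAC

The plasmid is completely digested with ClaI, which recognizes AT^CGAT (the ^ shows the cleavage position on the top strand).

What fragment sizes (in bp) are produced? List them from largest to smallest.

ClaI sites (ATCGAT) start at positions 88, 155.
ClaI cuts after base 2 of each site, so after positions 89, 156.
Circular molecule, 2 cuts → 2 fragments:
  90–156 → 67 bp
  157–260 then 1–89 → 104 + 89 = 193 bp
Sorted largest to smallest: 193, 67 bp.

193, 67 bp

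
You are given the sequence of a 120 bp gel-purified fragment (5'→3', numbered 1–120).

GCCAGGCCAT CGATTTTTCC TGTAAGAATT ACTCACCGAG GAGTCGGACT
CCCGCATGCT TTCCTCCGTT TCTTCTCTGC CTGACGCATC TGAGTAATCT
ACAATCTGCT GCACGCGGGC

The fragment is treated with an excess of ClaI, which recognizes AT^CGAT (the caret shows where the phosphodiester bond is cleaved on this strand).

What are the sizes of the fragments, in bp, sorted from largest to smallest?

The ClaI site (ATCGAT) starts at position 9.
ClaI cuts after base 2 of each site, so after position 10.
Linear molecule, 1 cut → 2 fragments:
  1–10 → 10 bp
  11–120 → 110 bp
Sorted largest to smallest: 110, 10 bp.

110, 10 bp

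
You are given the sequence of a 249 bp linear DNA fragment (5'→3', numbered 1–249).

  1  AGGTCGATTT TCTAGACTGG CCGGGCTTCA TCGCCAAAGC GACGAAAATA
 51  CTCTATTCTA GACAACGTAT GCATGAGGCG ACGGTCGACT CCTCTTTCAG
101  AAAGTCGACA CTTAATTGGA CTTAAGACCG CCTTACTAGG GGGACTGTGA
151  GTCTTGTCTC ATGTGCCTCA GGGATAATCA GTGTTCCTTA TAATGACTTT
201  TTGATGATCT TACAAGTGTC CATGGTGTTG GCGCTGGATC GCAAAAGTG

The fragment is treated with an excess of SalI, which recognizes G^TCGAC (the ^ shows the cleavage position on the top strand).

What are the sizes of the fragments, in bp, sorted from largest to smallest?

145, 84, 20 bp

SalI sites (GTCGAC) start at positions 84, 104.
SalI cuts after the first base of each site, so after positions 84, 104.
Linear molecule, 2 cuts → 3 fragments:
  1–84 → 84 bp
  85–104 → 20 bp
  105–249 → 145 bp
Sorted largest to smallest: 145, 84, 20 bp.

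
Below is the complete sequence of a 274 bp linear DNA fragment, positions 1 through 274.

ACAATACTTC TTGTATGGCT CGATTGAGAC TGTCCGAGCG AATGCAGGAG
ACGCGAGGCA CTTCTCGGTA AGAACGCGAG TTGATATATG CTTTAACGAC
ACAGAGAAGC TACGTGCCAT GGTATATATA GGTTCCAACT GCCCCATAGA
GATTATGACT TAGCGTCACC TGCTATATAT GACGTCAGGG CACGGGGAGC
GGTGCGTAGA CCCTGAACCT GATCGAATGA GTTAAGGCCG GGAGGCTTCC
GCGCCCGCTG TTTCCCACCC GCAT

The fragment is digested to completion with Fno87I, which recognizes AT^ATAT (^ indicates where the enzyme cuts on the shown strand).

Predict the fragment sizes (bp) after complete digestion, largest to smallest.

Fno87I sites (ATATAT) start at positions 84, 124, 175.
Fno87I cuts after base 2 of each site, so after positions 85, 125, 176.
Linear molecule, 3 cuts → 4 fragments:
  1–85 → 85 bp
  86–125 → 40 bp
  126–176 → 51 bp
  177–274 → 98 bp
Sorted largest to smallest: 98, 85, 51, 40 bp.

98, 85, 51, 40 bp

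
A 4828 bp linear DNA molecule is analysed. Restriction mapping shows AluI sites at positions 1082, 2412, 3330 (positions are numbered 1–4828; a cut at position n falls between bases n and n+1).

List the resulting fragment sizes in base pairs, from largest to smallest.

Linear molecule, 3 cuts → 4 fragments:
  1082 − 0 = 1082 bp
  2412 − 1082 = 1330 bp
  3330 − 2412 = 918 bp
  4828 − 3330 = 1498 bp
Sorted largest to smallest: 1498, 1330, 1082, 918 bp.

1498, 1330, 1082, 918 bp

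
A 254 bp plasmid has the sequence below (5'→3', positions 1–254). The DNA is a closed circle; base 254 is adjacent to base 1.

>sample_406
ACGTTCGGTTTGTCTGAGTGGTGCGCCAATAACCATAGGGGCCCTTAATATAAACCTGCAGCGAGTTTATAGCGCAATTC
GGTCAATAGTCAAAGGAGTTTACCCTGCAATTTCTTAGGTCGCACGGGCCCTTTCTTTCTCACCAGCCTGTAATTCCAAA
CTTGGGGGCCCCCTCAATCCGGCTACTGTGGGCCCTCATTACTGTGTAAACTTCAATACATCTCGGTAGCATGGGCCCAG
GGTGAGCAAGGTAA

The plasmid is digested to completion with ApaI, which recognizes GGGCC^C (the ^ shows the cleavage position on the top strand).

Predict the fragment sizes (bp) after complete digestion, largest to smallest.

87, 60, 43, 40, 24 bp

ApaI sites (GGGCCC) start at positions 39, 126, 166, 190, 233.
ApaI cuts after base 5 of each site (before the last base), so after positions 43, 130, 170, 194, 237.
Circular molecule, 5 cuts → 5 fragments:
  44–130 → 87 bp
  131–170 → 40 bp
  171–194 → 24 bp
  195–237 → 43 bp
  238–254 then 1–43 → 17 + 43 = 60 bp
Sorted largest to smallest: 87, 60, 43, 40, 24 bp.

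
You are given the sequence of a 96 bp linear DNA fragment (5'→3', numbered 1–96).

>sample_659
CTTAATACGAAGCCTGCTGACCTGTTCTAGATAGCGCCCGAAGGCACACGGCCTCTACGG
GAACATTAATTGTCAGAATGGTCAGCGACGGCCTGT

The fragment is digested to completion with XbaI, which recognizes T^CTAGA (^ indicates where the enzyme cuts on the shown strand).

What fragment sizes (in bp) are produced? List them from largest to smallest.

The XbaI site (TCTAGA) starts at position 26.
XbaI cuts after the first base of each site, so after position 26.
Linear molecule, 1 cut → 2 fragments:
  1–26 → 26 bp
  27–96 → 70 bp
Sorted largest to smallest: 70, 26 bp.

70, 26 bp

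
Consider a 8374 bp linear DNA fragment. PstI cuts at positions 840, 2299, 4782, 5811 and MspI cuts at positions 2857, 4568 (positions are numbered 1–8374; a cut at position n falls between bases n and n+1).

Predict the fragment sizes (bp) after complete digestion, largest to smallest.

Combined cut positions (sorted): 840, 2299, 2857, 4568, 4782, 5811.
Linear molecule, 6 cuts → 7 fragments:
  840 − 0 = 840 bp
  2299 − 840 = 1459 bp
  2857 − 2299 = 558 bp
  4568 − 2857 = 1711 bp
  4782 − 4568 = 214 bp
  5811 − 4782 = 1029 bp
  8374 − 5811 = 2563 bp
Sorted largest to smallest: 2563, 1711, 1459, 1029, 840, 558, 214 bp.

2563, 1711, 1459, 1029, 840, 558, 214 bp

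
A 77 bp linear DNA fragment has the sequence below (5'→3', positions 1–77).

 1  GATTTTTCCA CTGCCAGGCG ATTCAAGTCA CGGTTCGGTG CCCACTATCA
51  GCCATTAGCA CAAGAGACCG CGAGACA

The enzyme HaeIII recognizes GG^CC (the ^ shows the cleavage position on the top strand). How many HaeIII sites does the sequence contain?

0

No occurrence of GGCC is present in the sequence.
HaeIII does not cut: 0 sites.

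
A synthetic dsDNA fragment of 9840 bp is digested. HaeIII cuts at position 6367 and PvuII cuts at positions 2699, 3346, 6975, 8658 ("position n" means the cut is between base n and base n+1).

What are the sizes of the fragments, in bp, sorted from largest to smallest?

Combined cut positions (sorted): 2699, 3346, 6367, 6975, 8658.
Linear molecule, 5 cuts → 6 fragments:
  2699 − 0 = 2699 bp
  3346 − 2699 = 647 bp
  6367 − 3346 = 3021 bp
  6975 − 6367 = 608 bp
  8658 − 6975 = 1683 bp
  9840 − 8658 = 1182 bp
Sorted largest to smallest: 3021, 2699, 1683, 1182, 647, 608 bp.

3021, 2699, 1683, 1182, 647, 608 bp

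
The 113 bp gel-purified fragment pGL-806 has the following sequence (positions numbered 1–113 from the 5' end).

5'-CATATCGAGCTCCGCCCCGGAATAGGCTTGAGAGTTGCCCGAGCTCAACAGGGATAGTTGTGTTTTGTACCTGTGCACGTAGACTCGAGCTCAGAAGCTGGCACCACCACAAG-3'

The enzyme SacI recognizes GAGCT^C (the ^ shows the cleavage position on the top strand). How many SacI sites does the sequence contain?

GAGCTC occurs starting at positions 7, 41, 87.
SacI cuts at 3 sites.

3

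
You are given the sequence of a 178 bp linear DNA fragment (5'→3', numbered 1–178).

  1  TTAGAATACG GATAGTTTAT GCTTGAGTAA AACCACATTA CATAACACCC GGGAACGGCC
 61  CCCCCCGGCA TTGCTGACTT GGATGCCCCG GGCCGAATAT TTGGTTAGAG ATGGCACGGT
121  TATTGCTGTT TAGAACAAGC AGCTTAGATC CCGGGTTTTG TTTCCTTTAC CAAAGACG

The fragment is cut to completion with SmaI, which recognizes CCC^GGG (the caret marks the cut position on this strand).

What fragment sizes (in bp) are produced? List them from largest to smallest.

63, 50, 39, 26 bp

SmaI sites (CCCGGG) start at positions 48, 87, 150.
SmaI cuts after base 3 of each site, so after positions 50, 89, 152.
Linear molecule, 3 cuts → 4 fragments:
  1–50 → 50 bp
  51–89 → 39 bp
  90–152 → 63 bp
  153–178 → 26 bp
Sorted largest to smallest: 63, 50, 39, 26 bp.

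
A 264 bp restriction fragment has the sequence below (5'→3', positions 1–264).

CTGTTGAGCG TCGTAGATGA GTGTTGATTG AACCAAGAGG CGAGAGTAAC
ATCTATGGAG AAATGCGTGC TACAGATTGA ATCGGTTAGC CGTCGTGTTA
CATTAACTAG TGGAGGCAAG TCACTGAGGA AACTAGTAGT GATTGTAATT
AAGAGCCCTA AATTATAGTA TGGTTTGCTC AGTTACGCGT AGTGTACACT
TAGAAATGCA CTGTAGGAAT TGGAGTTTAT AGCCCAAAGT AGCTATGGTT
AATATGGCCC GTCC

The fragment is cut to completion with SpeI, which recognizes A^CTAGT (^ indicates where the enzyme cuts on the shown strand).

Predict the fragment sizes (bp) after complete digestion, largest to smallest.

132, 106, 26 bp

SpeI sites (ACTAGT) start at positions 106, 132.
SpeI cuts after the first base of each site, so after positions 106, 132.
Linear molecule, 2 cuts → 3 fragments:
  1–106 → 106 bp
  107–132 → 26 bp
  133–264 → 132 bp
Sorted largest to smallest: 132, 106, 26 bp.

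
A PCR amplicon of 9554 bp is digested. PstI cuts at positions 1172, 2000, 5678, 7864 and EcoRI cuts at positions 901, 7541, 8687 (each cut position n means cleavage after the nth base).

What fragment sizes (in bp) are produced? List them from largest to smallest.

3678, 1863, 901, 867, 828, 823, 323, 271 bp

Combined cut positions (sorted): 901, 1172, 2000, 5678, 7541, 7864, 8687.
Linear molecule, 7 cuts → 8 fragments:
  901 − 0 = 901 bp
  1172 − 901 = 271 bp
  2000 − 1172 = 828 bp
  5678 − 2000 = 3678 bp
  7541 − 5678 = 1863 bp
  7864 − 7541 = 323 bp
  8687 − 7864 = 823 bp
  9554 − 8687 = 867 bp
Sorted largest to smallest: 3678, 1863, 901, 867, 828, 823, 323, 271 bp.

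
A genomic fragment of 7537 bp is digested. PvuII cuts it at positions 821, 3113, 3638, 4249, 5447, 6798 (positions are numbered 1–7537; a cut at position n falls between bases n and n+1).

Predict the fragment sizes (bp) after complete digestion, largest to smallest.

2292, 1351, 1198, 821, 739, 611, 525 bp

Linear molecule, 6 cuts → 7 fragments:
  821 − 0 = 821 bp
  3113 − 821 = 2292 bp
  3638 − 3113 = 525 bp
  4249 − 3638 = 611 bp
  5447 − 4249 = 1198 bp
  6798 − 5447 = 1351 bp
  7537 − 6798 = 739 bp
Sorted largest to smallest: 2292, 1351, 1198, 821, 739, 611, 525 bp.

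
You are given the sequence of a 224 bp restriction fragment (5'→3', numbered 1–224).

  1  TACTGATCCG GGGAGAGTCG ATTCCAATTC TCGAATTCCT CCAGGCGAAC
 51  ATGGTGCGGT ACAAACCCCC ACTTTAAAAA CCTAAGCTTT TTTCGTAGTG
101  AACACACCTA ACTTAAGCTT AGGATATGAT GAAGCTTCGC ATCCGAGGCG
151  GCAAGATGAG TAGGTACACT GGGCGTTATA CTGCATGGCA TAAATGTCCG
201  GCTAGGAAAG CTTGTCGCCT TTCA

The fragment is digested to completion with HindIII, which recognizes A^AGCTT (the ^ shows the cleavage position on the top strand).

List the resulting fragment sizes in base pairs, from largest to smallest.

84, 76, 31, 17, 16 bp

HindIII sites (AAGCTT) start at positions 84, 115, 132, 208.
HindIII cuts after the first base of each site, so after positions 84, 115, 132, 208.
Linear molecule, 4 cuts → 5 fragments:
  1–84 → 84 bp
  85–115 → 31 bp
  116–132 → 17 bp
  133–208 → 76 bp
  209–224 → 16 bp
Sorted largest to smallest: 84, 76, 31, 17, 16 bp.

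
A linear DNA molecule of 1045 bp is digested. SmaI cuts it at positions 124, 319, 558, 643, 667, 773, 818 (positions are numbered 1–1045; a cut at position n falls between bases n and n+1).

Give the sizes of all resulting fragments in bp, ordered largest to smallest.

Linear molecule, 7 cuts → 8 fragments:
  124 − 0 = 124 bp
  319 − 124 = 195 bp
  558 − 319 = 239 bp
  643 − 558 = 85 bp
  667 − 643 = 24 bp
  773 − 667 = 106 bp
  818 − 773 = 45 bp
  1045 − 818 = 227 bp
Sorted largest to smallest: 239, 227, 195, 124, 106, 85, 45, 24 bp.

239, 227, 195, 124, 106, 85, 45, 24 bp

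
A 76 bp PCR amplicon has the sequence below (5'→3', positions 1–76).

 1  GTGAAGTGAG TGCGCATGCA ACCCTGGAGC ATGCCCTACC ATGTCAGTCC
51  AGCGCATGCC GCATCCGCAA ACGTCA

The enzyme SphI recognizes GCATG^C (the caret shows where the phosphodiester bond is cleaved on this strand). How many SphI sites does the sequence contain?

3

GCATGC occurs starting at positions 14, 29, 54.
SphI cuts at 3 sites.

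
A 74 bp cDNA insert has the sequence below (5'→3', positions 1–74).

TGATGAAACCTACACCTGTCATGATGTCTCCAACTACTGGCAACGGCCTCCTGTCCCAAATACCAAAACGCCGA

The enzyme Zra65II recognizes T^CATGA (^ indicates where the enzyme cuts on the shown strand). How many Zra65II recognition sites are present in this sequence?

TCATGA occurs starting at position 19.
Zra65II cuts at 1 site.

1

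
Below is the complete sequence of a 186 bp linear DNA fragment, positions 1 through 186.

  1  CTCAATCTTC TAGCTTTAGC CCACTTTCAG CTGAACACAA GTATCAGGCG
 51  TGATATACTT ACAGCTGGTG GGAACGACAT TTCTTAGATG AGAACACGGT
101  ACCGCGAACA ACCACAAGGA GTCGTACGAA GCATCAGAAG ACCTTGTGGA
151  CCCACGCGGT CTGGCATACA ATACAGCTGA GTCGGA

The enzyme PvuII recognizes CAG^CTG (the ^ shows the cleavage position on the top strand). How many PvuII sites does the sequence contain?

CAGCTG occurs starting at positions 28, 62, 174.
PvuII cuts at 3 sites.

3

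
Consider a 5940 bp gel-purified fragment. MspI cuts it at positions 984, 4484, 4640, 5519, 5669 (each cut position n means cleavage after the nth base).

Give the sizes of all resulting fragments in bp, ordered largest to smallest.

3500, 984, 879, 271, 156, 150 bp

Linear molecule, 5 cuts → 6 fragments:
  984 − 0 = 984 bp
  4484 − 984 = 3500 bp
  4640 − 4484 = 156 bp
  5519 − 4640 = 879 bp
  5669 − 5519 = 150 bp
  5940 − 5669 = 271 bp
Sorted largest to smallest: 3500, 984, 879, 271, 156, 150 bp.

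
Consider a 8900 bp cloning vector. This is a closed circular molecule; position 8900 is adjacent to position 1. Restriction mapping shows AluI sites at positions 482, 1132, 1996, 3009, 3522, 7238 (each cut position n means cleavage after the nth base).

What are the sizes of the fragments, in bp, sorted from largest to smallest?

3716, 2144, 1013, 864, 650, 513 bp

Circular molecule, 6 cuts → 6 fragments:
  1132 − 482 = 650 bp
  1996 − 1132 = 864 bp
  3009 − 1996 = 1013 bp
  3522 − 3009 = 513 bp
  7238 − 3522 = 3716 bp
  wrap: 8900 − 7238 + 482 = 2144 bp
Sorted largest to smallest: 3716, 2144, 1013, 864, 650, 513 bp.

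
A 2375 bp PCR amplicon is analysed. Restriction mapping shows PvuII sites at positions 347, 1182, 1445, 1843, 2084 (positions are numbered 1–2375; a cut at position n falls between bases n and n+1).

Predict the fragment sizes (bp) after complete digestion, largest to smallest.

835, 398, 347, 291, 263, 241 bp

Linear molecule, 5 cuts → 6 fragments:
  347 − 0 = 347 bp
  1182 − 347 = 835 bp
  1445 − 1182 = 263 bp
  1843 − 1445 = 398 bp
  2084 − 1843 = 241 bp
  2375 − 2084 = 291 bp
Sorted largest to smallest: 835, 398, 347, 291, 263, 241 bp.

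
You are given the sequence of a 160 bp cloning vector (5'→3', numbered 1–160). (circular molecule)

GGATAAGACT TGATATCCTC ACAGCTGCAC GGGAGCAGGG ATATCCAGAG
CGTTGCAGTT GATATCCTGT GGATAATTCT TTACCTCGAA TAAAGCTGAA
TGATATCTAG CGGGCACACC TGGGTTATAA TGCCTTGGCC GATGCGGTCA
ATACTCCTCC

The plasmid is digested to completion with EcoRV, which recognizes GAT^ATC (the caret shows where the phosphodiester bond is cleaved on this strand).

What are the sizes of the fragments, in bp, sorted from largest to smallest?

70, 41, 28, 21 bp

EcoRV sites (GATATC) start at positions 12, 40, 61, 102.
EcoRV cuts after base 3 of each site, so after positions 14, 42, 63, 104.
Circular molecule, 4 cuts → 4 fragments:
  15–42 → 28 bp
  43–63 → 21 bp
  64–104 → 41 bp
  105–160 then 1–14 → 56 + 14 = 70 bp
Sorted largest to smallest: 70, 41, 28, 21 bp.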